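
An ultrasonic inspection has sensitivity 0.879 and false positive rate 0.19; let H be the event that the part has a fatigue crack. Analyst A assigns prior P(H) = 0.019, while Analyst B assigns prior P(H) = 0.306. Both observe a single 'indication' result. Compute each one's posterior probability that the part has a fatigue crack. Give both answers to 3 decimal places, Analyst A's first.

The likelihood ratio for an 'indication' result is 0.879/0.19 = 4.6263.
Analyst A: prior odds 0.019/0.981 = 0.019368; posterior odds 0.089602; posterior probability 0.082.
Analyst B: prior odds 0.306/0.694 = 0.44092; posterior odds 2.0398; posterior probability 0.671.

Analyst A: 0.082; Analyst B: 0.671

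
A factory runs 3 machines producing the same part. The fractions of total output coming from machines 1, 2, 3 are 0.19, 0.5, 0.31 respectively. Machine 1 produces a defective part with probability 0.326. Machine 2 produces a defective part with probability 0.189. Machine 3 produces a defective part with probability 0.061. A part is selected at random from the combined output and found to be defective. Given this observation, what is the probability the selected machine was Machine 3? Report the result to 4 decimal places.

Tabulate prior·likelihood by source: [1] prior 0.19, lik 0.326, product 0.06194; [2] prior 0.5, lik 0.189, product 0.09450; [3] prior 0.31, lik 0.061, product 0.01891.
Normalizing constant = 0.17535; the posterior for Machine 3 is its product over the sum, 0.01891/0.17535 = 0.1078.

Posterior probability ≈ 0.1078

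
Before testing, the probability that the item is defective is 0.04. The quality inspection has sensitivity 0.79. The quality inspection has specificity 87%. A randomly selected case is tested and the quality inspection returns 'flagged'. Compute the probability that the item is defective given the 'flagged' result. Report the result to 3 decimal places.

P(H | E) ≈ 0.202

Write H for 'the item is defective'. Prior odds H:¬H = 0.04/0.96 = 0.041667. For the 'flagged' outcome, the likelihood ratio is 0.79/0.13 = 6.0769.
Posterior odds = 0.041667 × 6.0769 = 0.25321, so P(H|E) = 0.25321/(1+0.25321) = 0.202.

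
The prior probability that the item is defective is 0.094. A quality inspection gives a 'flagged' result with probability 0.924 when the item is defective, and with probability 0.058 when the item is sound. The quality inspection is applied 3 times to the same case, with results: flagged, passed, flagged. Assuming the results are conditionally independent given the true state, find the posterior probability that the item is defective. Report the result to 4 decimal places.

Posterior P(H) ≈ 0.6799

Let H be the event that the item is defective; start with P(H) = 0.094. P('flagged'|H) = 0.924, P('flagged'|¬H) = 0.058.
Update on result 1 ('flagged'): P(H) ← 0.924·0.0940 / (0.924·0.0940 + 0.058·0.9060) = 0.086856/0.13940 = 0.6231.
Update on result 2 ('passed'): P(H) ← 0.076·0.6231 / (0.076·0.6231 + 0.942·0.3769) = 0.047352/0.40244 = 0.1177.
Update on result 3 ('flagged'): P(H) ← 0.924·0.1177 / (0.924·0.1177 + 0.058·0.8823) = 0.10872/0.15990 = 0.6799.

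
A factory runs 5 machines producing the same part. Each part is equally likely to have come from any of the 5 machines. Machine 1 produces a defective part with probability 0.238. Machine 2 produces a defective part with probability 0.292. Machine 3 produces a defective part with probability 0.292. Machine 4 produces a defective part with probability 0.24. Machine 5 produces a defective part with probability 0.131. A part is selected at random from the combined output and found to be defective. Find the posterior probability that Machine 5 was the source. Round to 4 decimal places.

Posterior probability ≈ 0.1098

Tabulate prior·likelihood by source: [1] prior 0.2, lik 0.238, product 0.04760; [2] prior 0.2, lik 0.292, product 0.05840; [3] prior 0.2, lik 0.292, product 0.05840; [4] prior 0.2, lik 0.24, product 0.04800; [5] prior 0.2, lik 0.131, product 0.02620.
Normalizing constant = 0.23860; the posterior for Machine 5 is its product over the sum, 0.02620/0.23860 = 0.1098.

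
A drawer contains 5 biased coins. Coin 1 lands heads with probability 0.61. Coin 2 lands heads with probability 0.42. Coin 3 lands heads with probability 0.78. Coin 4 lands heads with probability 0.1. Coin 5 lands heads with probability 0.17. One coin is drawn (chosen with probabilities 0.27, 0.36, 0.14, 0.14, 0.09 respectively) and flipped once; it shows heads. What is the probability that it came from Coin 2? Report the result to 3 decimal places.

P(heads|C1) = 0.61; P(heads|C2) = 0.42; P(heads|C3) = 0.78; P(heads|C4) = 0.1; P(heads|C5) = 0.17.
Prior × likelihood for each source: 0.27·0.61=0.1647, 0.36·0.42=0.1512, 0.14·0.78=0.1092, 0.14·0.1=0.01400, 0.09·0.17=0.01530. Summing gives P(heads) = 0.45440.
P(Coin 2 | heads) = 0.1512 / 0.45440 = 0.333.

Posterior probability ≈ 0.333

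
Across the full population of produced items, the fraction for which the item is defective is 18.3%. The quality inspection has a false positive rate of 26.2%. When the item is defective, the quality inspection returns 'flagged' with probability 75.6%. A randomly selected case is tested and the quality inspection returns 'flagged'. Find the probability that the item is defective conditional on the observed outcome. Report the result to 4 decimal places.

P(H | E) ≈ 0.3926

Write H for 'the item is defective'. Prior odds H:¬H = 0.183/0.817 = 0.22399. For the 'flagged' outcome, the likelihood ratio is 0.756/0.262 = 2.8855.
Posterior odds = 0.22399 × 2.8855 = 0.64632, so P(H|E) = 0.64632/(1+0.64632) = 0.3926.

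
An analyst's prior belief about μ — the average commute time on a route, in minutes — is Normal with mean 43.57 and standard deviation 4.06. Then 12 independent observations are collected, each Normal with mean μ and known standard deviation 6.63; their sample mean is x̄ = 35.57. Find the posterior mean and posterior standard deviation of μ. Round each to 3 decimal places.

With known σ, the Normal prior is conjugate. Weight on the data is w = (n/σ²)/(n/σ² + 1/τ₀²) = 0.272995/(0.272995+0.0606664) = 0.81818.
Posterior mean = w·x̄ + (1−w)·μ₀ = 0.81818·35.57 + 0.18182·43.57 = 37.025. Posterior variance = 1/(0.272995+0.0606664) = 2.99705, so SD = 1.731.

Posterior mean ≈ 37.025; posterior SD ≈ 1.731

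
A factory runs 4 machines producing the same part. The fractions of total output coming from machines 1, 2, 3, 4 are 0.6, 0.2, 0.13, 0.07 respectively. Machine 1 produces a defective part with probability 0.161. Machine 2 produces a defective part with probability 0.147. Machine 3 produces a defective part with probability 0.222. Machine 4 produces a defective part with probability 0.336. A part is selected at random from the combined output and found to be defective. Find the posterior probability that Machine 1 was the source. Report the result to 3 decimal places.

Tabulate prior·likelihood by source: [1] prior 0.6, lik 0.161, product 0.09660; [2] prior 0.2, lik 0.147, product 0.02940; [3] prior 0.13, lik 0.222, product 0.02886; [4] prior 0.07, lik 0.336, product 0.02352.
Normalizing constant = 0.17838; the posterior for Machine 1 is its product over the sum, 0.09660/0.17838 = 0.542.

Posterior probability ≈ 0.542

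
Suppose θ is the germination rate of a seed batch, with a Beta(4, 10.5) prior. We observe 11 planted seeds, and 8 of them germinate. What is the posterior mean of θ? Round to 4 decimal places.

The binomial likelihood is conjugate to the Beta prior: with 8 successes and 3 failures, the posterior is Beta(4+8, 10.5+3) = Beta(12, 13.5).
Posterior mean = α/(α+β) = 12/25.5 = 0.4706.

Posterior mean ≈ 0.4706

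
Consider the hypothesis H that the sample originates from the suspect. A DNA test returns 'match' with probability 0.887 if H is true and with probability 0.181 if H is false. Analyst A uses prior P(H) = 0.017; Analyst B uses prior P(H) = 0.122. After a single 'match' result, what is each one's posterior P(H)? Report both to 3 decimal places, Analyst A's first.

Analyst A: 0.078; Analyst B: 0.405

The likelihood ratio for a 'match' result is 0.887/0.181 = 4.9006.
Analyst A: prior odds 0.017/0.983 = 0.017294; posterior odds 0.084750; posterior probability 0.078.
Analyst B: prior odds 0.122/0.878 = 0.13895; posterior odds 0.68094; posterior probability 0.405.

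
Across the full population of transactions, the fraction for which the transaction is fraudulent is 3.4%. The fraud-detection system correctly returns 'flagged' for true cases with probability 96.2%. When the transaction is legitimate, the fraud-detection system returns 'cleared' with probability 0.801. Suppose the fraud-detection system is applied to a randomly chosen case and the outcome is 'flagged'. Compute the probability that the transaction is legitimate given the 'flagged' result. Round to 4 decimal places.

P(¬H | E) ≈ 0.8546

Write H for 'the transaction is fraudulent'. Prior odds H:¬H = 0.034/0.966 = 0.035197. For the 'flagged' outcome, the likelihood ratio is 0.962/0.199 = 4.8342.
Posterior odds = 0.035197 × 4.8342 = 0.17015, so P(H|E) = 0.17015/(1+0.17015) = 0.1454. Then P(¬H|E) = 1 − 0.1454 = 0.8546.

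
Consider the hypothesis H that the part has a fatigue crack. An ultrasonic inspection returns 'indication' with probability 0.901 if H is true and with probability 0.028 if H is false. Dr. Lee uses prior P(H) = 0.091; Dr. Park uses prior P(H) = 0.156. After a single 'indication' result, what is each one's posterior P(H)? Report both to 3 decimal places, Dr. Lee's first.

Dr. Lee: 0.763; Dr. Park: 0.856

The likelihood ratio for an 'indication' result is 0.901/0.028 = 32.179.
Dr. Lee: prior odds 0.091/0.909 = 0.10011; posterior odds 3.2214; posterior probability 0.763.
Dr. Park: prior odds 0.156/0.844 = 0.18483; posterior odds 5.9477; posterior probability 0.856.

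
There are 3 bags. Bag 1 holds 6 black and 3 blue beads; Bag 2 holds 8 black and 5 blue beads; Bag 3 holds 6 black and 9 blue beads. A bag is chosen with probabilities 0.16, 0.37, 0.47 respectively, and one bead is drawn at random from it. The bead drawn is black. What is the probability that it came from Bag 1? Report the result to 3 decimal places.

Posterior probability ≈ 0.204

P(black|Bag 1) = 0.6667; P(black|Bag 2) = 0.6154; P(black|Bag 3) = 0.4.
Prior × likelihood for each source: 0.16·0.6667=0.1067, 0.37·0.6154=0.2277, 0.47·0.4=0.1880. Summing gives P(black) = 0.52236.
P(Bag 1 | black) = 0.1067 / 0.52236 = 0.204.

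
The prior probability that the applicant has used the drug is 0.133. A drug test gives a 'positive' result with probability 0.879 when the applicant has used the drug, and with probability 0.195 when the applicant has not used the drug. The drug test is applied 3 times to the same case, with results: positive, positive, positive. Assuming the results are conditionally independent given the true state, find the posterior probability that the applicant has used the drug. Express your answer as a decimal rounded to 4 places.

With H the event that the applicant has used the drug, the joint likelihood of the observed sequence is P(data|H) = 0.879·0.879·0.879 = 0.67915 and P(data|¬H) = 0.195·0.195·0.195 = 0.0074149.
Bayes: P(H|data) = 0.133·0.67915 / (0.133·0.67915 + 0.867·0.0074149) = 0.090327/0.096756 = 0.9336.

Posterior P(H) ≈ 0.9336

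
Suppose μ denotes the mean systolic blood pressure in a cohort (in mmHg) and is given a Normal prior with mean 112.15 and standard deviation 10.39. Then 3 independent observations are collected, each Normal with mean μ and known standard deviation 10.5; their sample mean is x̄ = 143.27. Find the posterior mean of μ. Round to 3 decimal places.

Posterior mean ≈ 135.366

With known σ, the Normal prior is conjugate. Weight on the data is w = (n/σ²)/(n/σ² + 1/τ₀²) = 0.0272109/(0.0272109+0.00926337) = 0.74603.
Posterior mean = w·x̄ + (1−w)·μ₀ = 0.74603·143.27 + 0.25397·112.15 = 135.366.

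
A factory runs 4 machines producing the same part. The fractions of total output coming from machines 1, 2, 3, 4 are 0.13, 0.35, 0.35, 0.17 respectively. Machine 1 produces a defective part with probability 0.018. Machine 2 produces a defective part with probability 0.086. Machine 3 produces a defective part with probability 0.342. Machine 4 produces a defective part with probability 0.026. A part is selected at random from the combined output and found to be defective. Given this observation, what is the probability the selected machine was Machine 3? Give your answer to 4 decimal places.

Posterior probability ≈ 0.7646

P(defective|M1) = 0.018; P(defective|M2) = 0.086; P(defective|M3) = 0.342; P(defective|M4) = 0.026.
Prior × likelihood for each source: 0.13·0.018=0.002340, 0.35·0.086=0.03010, 0.35·0.342=0.1197, 0.17·0.026=0.004420. Summing gives P(defective) = 0.15656.
P(Machine 3 | defective) = 0.1197 / 0.15656 = 0.7646.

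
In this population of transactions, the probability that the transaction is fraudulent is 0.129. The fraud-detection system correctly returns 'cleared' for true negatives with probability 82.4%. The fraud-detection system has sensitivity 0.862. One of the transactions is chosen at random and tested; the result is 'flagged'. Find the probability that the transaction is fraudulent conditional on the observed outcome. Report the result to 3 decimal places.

P(H | E) ≈ 0.420

Write H for 'the transaction is fraudulent'. Prior odds H:¬H = 0.129/0.871 = 0.14811. For the 'flagged' outcome, the likelihood ratio is 0.862/0.176 = 4.8977.
Posterior odds = 0.14811 × 4.8977 = 0.72538, so P(H|E) = 0.72538/(1+0.72538) = 0.420.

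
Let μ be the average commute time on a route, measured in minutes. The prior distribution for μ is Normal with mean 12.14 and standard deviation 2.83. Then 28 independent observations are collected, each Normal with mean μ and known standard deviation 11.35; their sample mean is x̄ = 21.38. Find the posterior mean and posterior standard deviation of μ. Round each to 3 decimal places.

Posterior mean ≈ 18.009; posterior SD ≈ 1.709

Prior precision 1/τ₀² = 1/2.83² = 0.124861; data precision n/σ² = 28/11.35² = 0.217353.
Posterior precision = 0.124861 + 0.217353 = 0.342214, giving posterior SD = 1/√0.342214 = 1.709.
Posterior mean = (0.124861·12.14 + 0.217353·21.38) / 0.342214 = 18.009.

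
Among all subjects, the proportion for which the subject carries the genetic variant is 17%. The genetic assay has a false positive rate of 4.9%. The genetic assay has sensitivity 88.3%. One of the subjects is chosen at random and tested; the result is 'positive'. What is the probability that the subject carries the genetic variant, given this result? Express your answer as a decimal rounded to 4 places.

P(H | E) ≈ 0.7868

Let H be the event that the subject carries the genetic variant. P(H) = 0.17, so P(¬H) = 0.83. With E the 'positive' result, P(E|H) = 0.883 and P(E|¬H) = 0.049.
P(E) = 0.883·0.17 + 0.049·0.83 = 0.15011 + 0.040670 = 0.19078.
By Bayes' theorem, P(H|E) = 0.15011 / 0.19078 = 0.7868.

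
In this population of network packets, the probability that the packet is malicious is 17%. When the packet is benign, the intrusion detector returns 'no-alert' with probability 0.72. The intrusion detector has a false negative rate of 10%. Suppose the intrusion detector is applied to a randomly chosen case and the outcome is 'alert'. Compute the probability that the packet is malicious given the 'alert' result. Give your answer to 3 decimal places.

Write H for 'the packet is malicious'. Prior odds H:¬H = 0.17/0.83 = 0.20482. For the 'alert' outcome, the likelihood ratio is 0.9/0.28 = 3.2143.
Posterior odds = 0.20482 × 3.2143 = 0.65835, so P(H|E) = 0.65835/(1+0.65835) = 0.397.

P(H | E) ≈ 0.397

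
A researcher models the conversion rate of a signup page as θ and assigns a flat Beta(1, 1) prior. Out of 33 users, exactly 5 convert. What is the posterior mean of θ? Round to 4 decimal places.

Observing 5 successes and 28 failures updates Beta(1, 1) by adding the success and failure counts to the two shape parameters: α = 1+5 = 6, β = 1+28 = 29.
E[θ | data] = 6/(6+29) = 0.1714.

Posterior mean ≈ 0.1714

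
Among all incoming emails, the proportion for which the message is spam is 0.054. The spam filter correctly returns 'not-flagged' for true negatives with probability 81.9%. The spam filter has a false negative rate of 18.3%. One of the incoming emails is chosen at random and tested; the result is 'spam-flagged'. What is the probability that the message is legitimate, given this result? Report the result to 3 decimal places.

Let H be the event that the message is spam. P(H) = 0.054, so P(¬H) = 0.946. With E the 'spam-flagged' result, P(E|H) = 0.817 and P(E|¬H) = 0.181.
P(E) = 0.817·0.054 + 0.181·0.946 = 0.044118 + 0.17123 = 0.21534.
By Bayes' theorem, P(H|E) = 0.044118 / 0.21534 = 0.205. Hence P(¬H|E) = 1 − 0.205 = 0.795.

P(¬H | E) ≈ 0.795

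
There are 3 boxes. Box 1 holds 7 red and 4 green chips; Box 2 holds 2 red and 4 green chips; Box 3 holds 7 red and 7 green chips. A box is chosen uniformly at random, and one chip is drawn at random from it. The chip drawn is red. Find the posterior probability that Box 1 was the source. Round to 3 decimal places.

P(red|Box 1) = 0.6364; P(red|Box 2) = 0.3333; P(red|Box 3) = 0.5.
Prior × likelihood for each source: 0.333333·0.6364=0.2121, 0.333333·0.3333=0.1111, 0.333333·0.5=0.1667. Summing gives P(red) = 0.48990.
P(Box 1 | red) = 0.2121 / 0.48990 = 0.433.

Posterior probability ≈ 0.433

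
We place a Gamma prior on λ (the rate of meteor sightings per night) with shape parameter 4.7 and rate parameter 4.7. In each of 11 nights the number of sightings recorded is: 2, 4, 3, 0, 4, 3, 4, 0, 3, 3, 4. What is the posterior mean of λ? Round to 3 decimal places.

Posterior mean ≈ 2.210

The Poisson likelihood adds the total count to the shape and the number of exposure periods to the rate. Here ∑xᵢ = 30 and n = 11, so shape 4.7→34.7 and rate 4.7→15.7.
Posterior mean = shape/rate = 34.7/15.7 = 2.210.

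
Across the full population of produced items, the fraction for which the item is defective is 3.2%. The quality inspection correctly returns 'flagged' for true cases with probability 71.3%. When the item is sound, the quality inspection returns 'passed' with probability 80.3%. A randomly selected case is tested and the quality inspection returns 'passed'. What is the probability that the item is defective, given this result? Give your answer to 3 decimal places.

P(H | E) ≈ 0.012

Let H be the event that the item is defective. P(H) = 0.032, so P(¬H) = 0.968. With E the 'passed' result, P(E|H) = 0.287 and P(E|¬H) = 0.803.
P(E) = 0.287·0.032 + 0.803·0.968 = 0.0091840 + 0.77730 = 0.78649.
By Bayes' theorem, P(H|E) = 0.0091840 / 0.78649 = 0.012.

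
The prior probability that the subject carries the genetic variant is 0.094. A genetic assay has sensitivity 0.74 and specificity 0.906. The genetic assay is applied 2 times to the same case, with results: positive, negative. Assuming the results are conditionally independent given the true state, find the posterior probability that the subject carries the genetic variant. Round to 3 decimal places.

With H the event that the subject carries the genetic variant, the joint likelihood of the observed sequence is P(data|H) = 0.74·0.26 = 0.19240 and P(data|¬H) = 0.094·0.906 = 0.085164.
Bayes: P(H|data) = 0.094·0.19240 / (0.094·0.19240 + 0.906·0.085164) = 0.018086/0.095244 = 0.1899.

Posterior P(H) ≈ 0.190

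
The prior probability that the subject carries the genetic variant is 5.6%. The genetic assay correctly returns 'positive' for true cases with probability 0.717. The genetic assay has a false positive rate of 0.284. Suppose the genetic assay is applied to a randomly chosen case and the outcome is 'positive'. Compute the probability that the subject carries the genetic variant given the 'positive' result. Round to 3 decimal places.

Write H for 'the subject carries the genetic variant'. Prior odds H:¬H = 0.056/0.944 = 0.059322. For the 'positive' outcome, the likelihood ratio is 0.717/0.284 = 2.5246.
Posterior odds = 0.059322 × 2.5246 = 0.14977, so P(H|E) = 0.14977/(1+0.14977) = 0.130.

P(H | E) ≈ 0.130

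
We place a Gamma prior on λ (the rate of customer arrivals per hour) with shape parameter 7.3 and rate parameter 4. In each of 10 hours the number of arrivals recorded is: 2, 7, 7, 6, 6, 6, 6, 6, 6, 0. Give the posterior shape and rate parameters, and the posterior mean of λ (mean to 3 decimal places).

Total count ∑xᵢ = 52 over n = 10 hours.
Gamma is conjugate to the Poisson likelihood: posterior is Gamma(shape = 7.3+52 = 59.3, rate = 4+10 = 14).
Posterior mean = shape/rate = 59.3/14 = 4.236.

Posterior: Gamma(shape=59.3, rate=14); mean ≈ 4.236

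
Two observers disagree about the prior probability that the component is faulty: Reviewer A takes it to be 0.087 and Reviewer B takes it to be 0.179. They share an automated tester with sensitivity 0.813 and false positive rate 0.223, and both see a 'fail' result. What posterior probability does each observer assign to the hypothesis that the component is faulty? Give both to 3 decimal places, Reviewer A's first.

The likelihood ratio for a 'fail' result is 0.813/0.223 = 3.6457.
Reviewer A: prior odds 0.087/0.913 = 0.095290; posterior odds 0.34740; posterior probability 0.258.
Reviewer B: prior odds 0.179/0.821 = 0.21803; posterior odds 0.79487; posterior probability 0.443.

Reviewer A: 0.258; Reviewer B: 0.443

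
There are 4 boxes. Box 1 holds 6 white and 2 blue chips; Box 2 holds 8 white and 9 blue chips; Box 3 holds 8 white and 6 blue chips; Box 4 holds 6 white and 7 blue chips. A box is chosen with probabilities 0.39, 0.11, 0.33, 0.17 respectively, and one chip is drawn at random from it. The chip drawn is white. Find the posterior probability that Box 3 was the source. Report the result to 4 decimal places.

Tabulate prior·likelihood by source: [1] prior 0.39, lik 0.75, product 0.2925; [2] prior 0.11, lik 0.4706, product 0.05176; [3] prior 0.33, lik 0.5714, product 0.1886; [4] prior 0.17, lik 0.4615, product 0.07846.
Normalizing constant = 0.61130; the posterior for Box 3 is its product over the sum, 0.1886/0.61130 = 0.3085.

Posterior probability ≈ 0.3085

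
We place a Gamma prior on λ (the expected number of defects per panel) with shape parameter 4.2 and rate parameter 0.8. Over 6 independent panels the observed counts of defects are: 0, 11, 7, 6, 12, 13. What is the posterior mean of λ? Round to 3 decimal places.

Posterior mean ≈ 7.824

The Poisson likelihood adds the total count to the shape and the number of exposure periods to the rate. Here ∑xᵢ = 49 and n = 6, so shape 4.2→53.2 and rate 0.8→6.8.
Posterior mean = shape/rate = 53.2/6.8 = 7.824.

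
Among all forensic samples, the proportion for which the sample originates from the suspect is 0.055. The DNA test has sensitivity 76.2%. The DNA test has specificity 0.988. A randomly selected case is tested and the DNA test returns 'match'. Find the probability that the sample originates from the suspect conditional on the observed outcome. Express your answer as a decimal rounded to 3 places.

Write H for 'the sample originates from the suspect'. Prior odds H:¬H = 0.055/0.945 = 0.058201. For the 'match' outcome, the likelihood ratio is 0.762/0.012 = 63.500.
Posterior odds = 0.058201 × 63.500 = 3.6958, so P(H|E) = 3.6958/(1+3.6958) = 0.787.

P(H | E) ≈ 0.787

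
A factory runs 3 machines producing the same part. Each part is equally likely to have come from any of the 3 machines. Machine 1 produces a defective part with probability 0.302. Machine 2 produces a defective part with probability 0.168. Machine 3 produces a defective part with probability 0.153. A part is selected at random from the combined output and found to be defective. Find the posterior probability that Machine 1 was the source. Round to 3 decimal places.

P(defective|M1) = 0.302; P(defective|M2) = 0.168; P(defective|M3) = 0.153.
Prior × likelihood for each source: 0.333333·0.302=0.1007, 0.333333·0.168=0.05600, 0.333333·0.153=0.05100. Summing gives P(defective) = 0.20767.
P(Machine 1 | defective) = 0.1007 / 0.20767 = 0.485.

Posterior probability ≈ 0.485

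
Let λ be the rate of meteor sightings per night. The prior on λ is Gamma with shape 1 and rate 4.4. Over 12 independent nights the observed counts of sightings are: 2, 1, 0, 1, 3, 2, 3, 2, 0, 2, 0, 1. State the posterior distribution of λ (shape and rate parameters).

Total count ∑xᵢ = 17 over n = 12 nights.
Gamma is conjugate to the Poisson likelihood: posterior is Gamma(shape = 1+17 = 18, rate = 4.4+12 = 16.4).

Posterior: Gamma(shape=18, rate=16.4)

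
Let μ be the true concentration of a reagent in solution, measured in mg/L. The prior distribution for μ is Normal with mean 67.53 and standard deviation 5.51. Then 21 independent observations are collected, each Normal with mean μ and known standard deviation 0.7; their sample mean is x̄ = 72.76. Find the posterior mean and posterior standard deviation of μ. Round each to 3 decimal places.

Posterior mean ≈ 72.756; posterior SD ≈ 0.153

With known σ, the Normal prior is conjugate. Weight on the data is w = (n/σ²)/(n/σ² + 1/τ₀²) = 42.8571/(42.8571+0.0329380) = 0.99923.
Posterior mean = w·x̄ + (1−w)·μ₀ = 0.99923·72.76 + 0.00076796·67.53 = 72.756. Posterior variance = 1/(42.8571+0.0329380) = 0.0233154, so SD = 0.153.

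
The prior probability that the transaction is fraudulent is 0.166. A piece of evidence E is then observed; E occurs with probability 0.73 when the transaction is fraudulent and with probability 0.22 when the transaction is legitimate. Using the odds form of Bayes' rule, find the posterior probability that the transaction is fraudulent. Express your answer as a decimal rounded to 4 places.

Posterior probability ≈ 0.3978

Prior odds = 0.166/(1−0.166) = 0.19904. In log-odds, ln(0.19904) = -1.6142.
Add log likelihood ratio: ln(3.3182) = 1.1994.
Posterior log-odds = -0.41483, so posterior odds = exp(-0.41483) = 0.66045. Converting, P(H|E) = 0.66045/1.6605 = 0.3978.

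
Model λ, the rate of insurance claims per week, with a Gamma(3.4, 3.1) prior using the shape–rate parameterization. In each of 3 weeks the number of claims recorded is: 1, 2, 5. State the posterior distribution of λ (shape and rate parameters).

Posterior: Gamma(shape=11.4, rate=6.1)

Total count ∑xᵢ = 8 over n = 3 weeks.
Gamma is conjugate to the Poisson likelihood: posterior is Gamma(shape = 3.4+8 = 11.4, rate = 3.1+3 = 6.1).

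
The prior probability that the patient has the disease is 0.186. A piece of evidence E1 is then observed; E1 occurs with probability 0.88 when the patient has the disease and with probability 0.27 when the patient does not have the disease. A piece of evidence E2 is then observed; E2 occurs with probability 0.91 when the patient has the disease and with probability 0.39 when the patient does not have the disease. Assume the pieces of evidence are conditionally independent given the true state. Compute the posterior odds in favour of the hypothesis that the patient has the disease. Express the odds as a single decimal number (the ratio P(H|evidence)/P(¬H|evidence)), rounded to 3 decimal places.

Posterior odds ≈ 1.738

Prior odds = 0.186/(1−0.186) = 0.22850.
Likelihood ratio for E1 = 0.88/0.27 = 3.2593.
Likelihood ratio for E2 = 0.91/0.39 = 2.3333.
Posterior odds = prior odds × LR₁ × LR₂ = 1.7377.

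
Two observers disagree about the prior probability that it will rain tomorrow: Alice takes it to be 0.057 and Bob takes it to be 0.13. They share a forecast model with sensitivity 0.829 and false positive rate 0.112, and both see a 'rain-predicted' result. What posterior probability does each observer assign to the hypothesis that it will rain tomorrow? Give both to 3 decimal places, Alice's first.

Alice: 0.309; Bob: 0.525

The likelihood ratio for a 'rain-predicted' result is 0.829/0.112 = 7.4018.
Alice: prior odds 0.057/0.943 = 0.060445; posterior odds 0.44740; posterior probability 0.309.
Bob: prior odds 0.13/0.87 = 0.14943; posterior odds 1.1060; posterior probability 0.525.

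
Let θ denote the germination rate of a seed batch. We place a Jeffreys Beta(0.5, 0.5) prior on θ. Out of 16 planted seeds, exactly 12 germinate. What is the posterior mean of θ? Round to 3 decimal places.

Posterior mean ≈ 0.735

The binomial likelihood is conjugate to the Beta prior: with 12 successes and 4 failures, the posterior is Beta(0.5+12, 0.5+4) = Beta(12.5, 4.5).
Posterior mean = α/(α+β) = 12.5/17 = 0.735.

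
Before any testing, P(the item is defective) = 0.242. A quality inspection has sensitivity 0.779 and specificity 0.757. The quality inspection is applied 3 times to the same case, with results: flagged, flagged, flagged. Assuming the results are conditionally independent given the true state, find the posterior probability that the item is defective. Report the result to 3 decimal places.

Let H be the event that the item is defective; start with P(H) = 0.242. P('flagged'|H) = 0.779, P('flagged'|¬H) = 0.243.
Update on result 1 ('flagged'): P(H) ← 0.779·0.2420 / (0.779·0.2420 + 0.243·0.7580) = 0.18852/0.37271 = 0.5058.
Update on result 2 ('flagged'): P(H) ← 0.779·0.5058 / (0.779·0.5058 + 0.243·0.4942) = 0.39402/0.51411 = 0.7664.
Update on result 3 ('flagged'): P(H) ← 0.779·0.7664 / (0.779·0.7664 + 0.243·0.2336) = 0.59703/0.65380 = 0.9132.

Posterior P(H) ≈ 0.913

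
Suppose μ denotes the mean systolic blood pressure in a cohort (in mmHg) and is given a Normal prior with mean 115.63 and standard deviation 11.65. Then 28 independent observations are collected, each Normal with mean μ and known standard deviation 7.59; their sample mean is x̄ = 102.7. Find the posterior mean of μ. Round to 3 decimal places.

With known σ, the Normal prior is conjugate. Weight on the data is w = (n/σ²)/(n/σ² + 1/τ₀²) = 0.486043/(0.486043+0.00736798) = 0.98507.
Posterior mean = w·x̄ + (1−w)·μ₀ = 0.98507·102.7 + 0.014933·115.63 = 102.893.

Posterior mean ≈ 102.893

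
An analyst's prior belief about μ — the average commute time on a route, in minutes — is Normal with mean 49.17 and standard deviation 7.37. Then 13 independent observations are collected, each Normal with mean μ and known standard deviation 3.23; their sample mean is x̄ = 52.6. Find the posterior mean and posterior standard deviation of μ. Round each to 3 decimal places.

Posterior mean ≈ 52.550; posterior SD ≈ 0.889

With known σ, the Normal prior is conjugate. Weight on the data is w = (n/σ²)/(n/σ² + 1/τ₀²) = 1.24606/(1.24606+0.0184105) = 0.98544.
Posterior mean = w·x̄ + (1−w)·μ₀ = 0.98544·52.6 + 0.014560·49.17 = 52.550. Posterior variance = 1/(1.24606+0.0184105) = 0.790846, so SD = 0.889.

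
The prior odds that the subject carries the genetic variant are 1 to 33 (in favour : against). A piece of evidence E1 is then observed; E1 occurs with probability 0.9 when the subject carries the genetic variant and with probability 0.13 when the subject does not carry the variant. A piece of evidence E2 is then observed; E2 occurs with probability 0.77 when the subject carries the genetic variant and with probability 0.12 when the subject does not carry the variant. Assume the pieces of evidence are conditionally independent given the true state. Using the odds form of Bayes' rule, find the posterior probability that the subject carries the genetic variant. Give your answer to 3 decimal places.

Prior odds = 1/33 = 0.030303. In log-odds, ln(0.030303) = -3.4965.
Add log likelihood ratios: ln(6.9231) + ln(6.4167) = 3.7938.
Posterior log-odds = 0.29725, so posterior odds = exp(0.29725) = 1.3462. Converting, P(H|E) = 1.3462/2.3462 = 0.574.

Posterior probability ≈ 0.574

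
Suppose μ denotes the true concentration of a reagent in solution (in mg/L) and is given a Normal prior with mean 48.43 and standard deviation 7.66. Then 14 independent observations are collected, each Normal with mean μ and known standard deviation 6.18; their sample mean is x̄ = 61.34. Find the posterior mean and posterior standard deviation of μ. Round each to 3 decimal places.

With known σ, the Normal prior is conjugate. Weight on the data is w = (n/σ²)/(n/σ² + 1/τ₀²) = 0.366565/(0.366565+0.0170429) = 0.95557.
Posterior mean = w·x̄ + (1−w)·μ₀ = 0.95557·61.34 + 0.044428·48.43 = 60.766. Posterior variance = 1/(0.366565+0.0170429) = 2.60683, so SD = 1.615.

Posterior mean ≈ 60.766; posterior SD ≈ 1.615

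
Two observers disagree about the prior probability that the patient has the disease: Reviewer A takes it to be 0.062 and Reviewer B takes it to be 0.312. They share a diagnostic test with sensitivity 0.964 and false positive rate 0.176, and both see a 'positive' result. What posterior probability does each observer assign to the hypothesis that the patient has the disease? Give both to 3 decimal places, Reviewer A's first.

The likelihood ratio for a 'positive' result is 0.964/0.176 = 5.4773.
Reviewer A: prior odds 0.062/0.938 = 0.066098; posterior odds 0.36204; posterior probability 0.266.
Reviewer B: prior odds 0.312/0.688 = 0.45349; posterior odds 2.4839; posterior probability 0.713.

Reviewer A: 0.266; Reviewer B: 0.713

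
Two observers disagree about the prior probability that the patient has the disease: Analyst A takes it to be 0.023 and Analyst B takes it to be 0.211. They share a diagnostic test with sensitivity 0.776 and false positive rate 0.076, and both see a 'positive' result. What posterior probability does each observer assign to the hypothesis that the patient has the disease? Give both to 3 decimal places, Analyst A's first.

Analyst A: 0.194; Analyst B: 0.732

P('+'|H) = 0.776, P('+'|¬H) = 0.076.
Analyst A: numerator 0.776·0.023 = 0.017848; evidence = 0.017848+0.076·0.977 = 0.092100; posterior = 0.194.
Analyst B: numerator 0.776·0.211 = 0.16374; evidence = 0.16374+0.076·0.789 = 0.22370; posterior = 0.732.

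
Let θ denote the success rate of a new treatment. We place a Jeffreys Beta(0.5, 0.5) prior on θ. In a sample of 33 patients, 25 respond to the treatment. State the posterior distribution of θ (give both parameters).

The binomial likelihood is conjugate to the Beta prior: with 25 successes and 8 failures, the posterior is Beta(0.5+25, 0.5+8) = Beta(25.5, 8.5).

Posterior: Beta(25.5, 8.5)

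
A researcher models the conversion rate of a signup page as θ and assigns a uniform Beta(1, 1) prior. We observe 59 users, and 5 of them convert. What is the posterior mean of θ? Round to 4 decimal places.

Observing 5 successes and 54 failures updates Beta(1, 1) by adding the success and failure counts to the two shape parameters: α = 1+5 = 6, β = 1+54 = 55.
E[θ | data] = 6/(6+55) = 0.0984.

Posterior mean ≈ 0.0984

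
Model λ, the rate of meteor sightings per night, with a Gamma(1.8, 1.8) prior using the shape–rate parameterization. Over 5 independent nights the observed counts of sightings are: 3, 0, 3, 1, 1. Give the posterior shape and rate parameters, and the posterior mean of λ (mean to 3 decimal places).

The Poisson likelihood adds the total count to the shape and the number of exposure periods to the rate. Here ∑xᵢ = 8 and n = 5, so shape 1.8→9.8 and rate 1.8→6.8.
E[λ | data] = 9.8/6.8 = 1.441.

Posterior: Gamma(shape=9.8, rate=6.8); mean ≈ 1.441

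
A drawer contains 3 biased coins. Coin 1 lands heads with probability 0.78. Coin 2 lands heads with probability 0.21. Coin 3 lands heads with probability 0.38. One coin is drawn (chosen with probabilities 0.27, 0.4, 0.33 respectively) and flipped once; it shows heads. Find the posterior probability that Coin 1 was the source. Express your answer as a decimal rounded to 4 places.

P(heads|C1) = 0.78; P(heads|C2) = 0.21; P(heads|C3) = 0.38.
Prior × likelihood for each source: 0.27·0.78=0.2106, 0.4·0.21=0.08400, 0.33·0.38=0.1254. Summing gives P(heads) = 0.42000.
P(Coin 1 | heads) = 0.2106 / 0.42000 = 0.5014.

Posterior probability ≈ 0.5014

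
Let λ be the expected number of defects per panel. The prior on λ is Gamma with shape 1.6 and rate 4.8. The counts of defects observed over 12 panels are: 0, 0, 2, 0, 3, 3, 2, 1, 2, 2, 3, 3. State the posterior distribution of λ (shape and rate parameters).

Posterior: Gamma(shape=22.6, rate=16.8)

Total count ∑xᵢ = 21 over n = 12 panels.
Gamma is conjugate to the Poisson likelihood: posterior is Gamma(shape = 1.6+21 = 22.6, rate = 4.8+12 = 16.8).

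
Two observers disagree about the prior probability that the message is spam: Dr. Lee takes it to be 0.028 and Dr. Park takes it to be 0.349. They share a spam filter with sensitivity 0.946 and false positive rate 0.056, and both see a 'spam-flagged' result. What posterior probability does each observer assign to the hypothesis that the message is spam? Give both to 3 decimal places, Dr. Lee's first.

P('+'|H) = 0.946, P('+'|¬H) = 0.056.
Dr. Lee: numerator 0.946·0.028 = 0.026488; evidence = 0.026488+0.056·0.972 = 0.080920; posterior = 0.327.
Dr. Park: numerator 0.946·0.349 = 0.33015; evidence = 0.33015+0.056·0.651 = 0.36661; posterior = 0.901.

Dr. Lee: 0.327; Dr. Park: 0.901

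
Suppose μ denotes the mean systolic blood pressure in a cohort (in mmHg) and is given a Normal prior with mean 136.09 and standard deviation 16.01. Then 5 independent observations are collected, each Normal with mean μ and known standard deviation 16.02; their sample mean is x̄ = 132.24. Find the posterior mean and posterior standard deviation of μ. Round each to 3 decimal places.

Posterior mean ≈ 132.882; posterior SD ≈ 6.539

Prior precision 1/τ₀² = 1/16.01² = 0.00390137; data precision n/σ² = 5/16.02² = 0.0194825.
Posterior precision = 0.00390137 + 0.0194825 = 0.0233839, giving posterior SD = 1/√0.0233839 = 6.539.
Posterior mean = (0.00390137·136.09 + 0.0194825·132.24) / 0.0233839 = 132.882.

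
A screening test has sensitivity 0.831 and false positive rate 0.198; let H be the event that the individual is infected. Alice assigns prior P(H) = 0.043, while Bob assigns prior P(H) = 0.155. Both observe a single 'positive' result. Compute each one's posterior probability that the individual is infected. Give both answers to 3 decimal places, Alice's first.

Alice: 0.159; Bob: 0.435

The likelihood ratio for a 'positive' result is 0.831/0.198 = 4.1970.
Alice: prior odds 0.043/0.957 = 0.044932; posterior odds 0.18858; posterior probability 0.159.
Bob: prior odds 0.155/0.845 = 0.18343; posterior odds 0.76986; posterior probability 0.435.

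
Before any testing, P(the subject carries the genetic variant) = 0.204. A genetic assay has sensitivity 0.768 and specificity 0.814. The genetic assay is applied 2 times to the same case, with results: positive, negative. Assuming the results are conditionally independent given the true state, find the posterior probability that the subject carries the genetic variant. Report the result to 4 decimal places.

Posterior P(H) ≈ 0.2317

With H the event that the subject carries the genetic variant, the joint likelihood of the observed sequence is P(data|H) = 0.768·0.232 = 0.17818 and P(data|¬H) = 0.186·0.814 = 0.15140.
Bayes: P(H|data) = 0.204·0.17818 / (0.204·0.17818 + 0.796·0.15140) = 0.036348/0.15687 = 0.2317.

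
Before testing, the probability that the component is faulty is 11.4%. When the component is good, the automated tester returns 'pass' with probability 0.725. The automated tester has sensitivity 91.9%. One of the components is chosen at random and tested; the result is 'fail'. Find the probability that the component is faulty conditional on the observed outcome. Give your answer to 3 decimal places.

Write H for 'the component is faulty'. Prior odds H:¬H = 0.114/0.886 = 0.12867. For the 'fail' outcome, the likelihood ratio is 0.919/0.275 = 3.3418.
Posterior odds = 0.12867 × 3.3418 = 0.42999, so P(H|E) = 0.42999/(1+0.42999) = 0.301.

P(H | E) ≈ 0.301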